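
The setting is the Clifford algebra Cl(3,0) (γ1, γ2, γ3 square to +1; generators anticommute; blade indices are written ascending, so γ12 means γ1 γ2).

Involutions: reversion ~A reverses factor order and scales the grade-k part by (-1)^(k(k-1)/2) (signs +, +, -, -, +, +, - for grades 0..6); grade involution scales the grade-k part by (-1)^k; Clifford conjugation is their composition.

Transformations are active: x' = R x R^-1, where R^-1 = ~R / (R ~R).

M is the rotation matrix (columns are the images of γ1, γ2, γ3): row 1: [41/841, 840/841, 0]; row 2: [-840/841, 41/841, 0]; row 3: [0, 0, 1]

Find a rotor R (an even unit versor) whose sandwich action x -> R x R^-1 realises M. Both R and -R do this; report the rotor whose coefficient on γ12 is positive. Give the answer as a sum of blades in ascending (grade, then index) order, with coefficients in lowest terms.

Method: write R = a + b12*γ12 + b13*γ13 + b23*γ23 with a^2 + b12^2 + b13^2 + b23^2 = 1 (so R^-1 = ~R). Expanding the columns R e_j ~R gives tr M = 4a^2 - 1 and, from the antisymmetric part, M21 - M12 = -4a*b12, M13 - M31 = 4a*b13, M32 - M23 = -4a*b23.
Here tr M = 923/841, so a^2 = (1 + tr M)/4 = 441/841 and a = ±21/29. Taking a = 21/29: M21 - M12 = -1680/841, M13 - M31 = 0, M32 - M23 = 0, giving b12 = 20/29, b13 = 0, b23 = 0, i.e. R = 21/29 + 20/29*γ12.
Its γ12 coefficient is already positive.
Answer: 21/29 + 20/29*γ12. Sheet selection: the two-to-one cover makes ±R indistinguishable at the matrix level (trace 923/841), so uniqueness comes from the required sign on γ12.


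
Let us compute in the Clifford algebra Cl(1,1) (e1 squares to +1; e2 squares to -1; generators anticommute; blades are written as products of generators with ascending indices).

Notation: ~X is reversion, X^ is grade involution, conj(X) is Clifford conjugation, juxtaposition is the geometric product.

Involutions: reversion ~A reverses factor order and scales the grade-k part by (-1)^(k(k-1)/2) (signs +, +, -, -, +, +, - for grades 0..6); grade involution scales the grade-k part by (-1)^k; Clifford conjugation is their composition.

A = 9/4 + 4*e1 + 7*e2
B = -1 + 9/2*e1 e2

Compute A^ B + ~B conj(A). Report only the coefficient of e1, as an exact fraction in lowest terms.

first term: -9/4 - 55/2*e1 - 11*e2 + 81/8*e1 e2
second term: -9/4 - 55/2*e1 - 11*e2 - 81/8*e1 e2
Answer: -55


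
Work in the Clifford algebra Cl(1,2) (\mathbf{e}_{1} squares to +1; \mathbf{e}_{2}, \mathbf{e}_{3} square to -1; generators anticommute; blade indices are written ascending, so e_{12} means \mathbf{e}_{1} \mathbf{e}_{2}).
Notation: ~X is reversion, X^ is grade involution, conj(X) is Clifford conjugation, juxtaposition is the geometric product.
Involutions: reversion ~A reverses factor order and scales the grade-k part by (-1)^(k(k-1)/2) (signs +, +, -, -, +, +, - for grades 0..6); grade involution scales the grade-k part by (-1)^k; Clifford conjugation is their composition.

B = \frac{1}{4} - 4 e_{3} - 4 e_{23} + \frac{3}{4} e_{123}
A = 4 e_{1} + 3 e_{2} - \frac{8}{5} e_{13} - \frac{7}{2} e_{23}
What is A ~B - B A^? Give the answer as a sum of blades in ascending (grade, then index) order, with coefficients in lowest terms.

first term: 14 - \frac{321}{40} e_{1} - \frac{289}{20} e_{2} - 12 e_{3} - \frac{32}{5} e_{12} - \frac{373}{20} e_{13} - \frac{127}{8} e_{23} + 16 e_{123}
second term: -14 + \frac{321}{40} e_{1} + \frac{289}{20} e_{2} + 12 e_{3} - \frac{32}{5} e_{12} - \frac{373}{20} e_{13} - \frac{127}{8} e_{23} + 16 e_{123}
Answer: 28 - \frac{321}{20} e_{1} - \frac{289}{10} e_{2} - 24 e_{3}


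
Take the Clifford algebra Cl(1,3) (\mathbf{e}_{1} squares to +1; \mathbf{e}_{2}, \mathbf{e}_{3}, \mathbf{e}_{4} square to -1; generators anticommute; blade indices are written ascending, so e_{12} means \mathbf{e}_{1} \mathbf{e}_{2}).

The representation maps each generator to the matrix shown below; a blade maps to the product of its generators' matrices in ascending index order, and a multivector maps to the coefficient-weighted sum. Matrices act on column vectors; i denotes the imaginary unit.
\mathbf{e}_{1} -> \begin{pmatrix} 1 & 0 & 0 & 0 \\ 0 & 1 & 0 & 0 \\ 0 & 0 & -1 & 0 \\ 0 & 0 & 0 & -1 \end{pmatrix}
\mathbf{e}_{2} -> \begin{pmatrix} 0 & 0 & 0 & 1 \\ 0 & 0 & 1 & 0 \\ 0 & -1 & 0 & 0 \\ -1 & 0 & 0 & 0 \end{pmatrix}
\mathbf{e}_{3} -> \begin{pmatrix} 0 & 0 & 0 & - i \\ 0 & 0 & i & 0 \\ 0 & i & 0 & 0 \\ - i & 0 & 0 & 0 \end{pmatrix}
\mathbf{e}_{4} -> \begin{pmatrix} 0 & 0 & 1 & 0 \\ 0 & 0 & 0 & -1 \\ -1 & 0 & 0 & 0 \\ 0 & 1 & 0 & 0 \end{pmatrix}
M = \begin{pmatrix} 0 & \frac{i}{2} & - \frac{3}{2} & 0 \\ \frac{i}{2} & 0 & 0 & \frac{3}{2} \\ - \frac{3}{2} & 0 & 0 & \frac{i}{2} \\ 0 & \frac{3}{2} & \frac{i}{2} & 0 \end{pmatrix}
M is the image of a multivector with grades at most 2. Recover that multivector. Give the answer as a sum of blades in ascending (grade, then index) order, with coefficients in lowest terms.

Method: the blade images are trace-orthogonal — tr(rho(e_A) rho(e_B)^-1) = 4 if A = B and 0 otherwise — and rho(e_A)^-1 = (e_A)^2 * rho(e_A) with (e_A)^2 = +1 or -1, so the coefficient of e_A in the preimage is (e_A)^2 * tr(M rho(e_A))/4.
Nonzero projections over blades of grade <= 2: e_{14}: (e_{14})^2 = +1, tr(M rho(e_{14})) = -6, coefficient -\frac{3}{2}; e_{34}: (e_{34})^2 = -1, tr(M rho(e_{34})) = 2, coefficient -\frac{1}{2}. Every other blade of grade <= 2 projects to 0.
Answer: -\frac{3}{2} e_{14} - \frac{1}{2} e_{34}


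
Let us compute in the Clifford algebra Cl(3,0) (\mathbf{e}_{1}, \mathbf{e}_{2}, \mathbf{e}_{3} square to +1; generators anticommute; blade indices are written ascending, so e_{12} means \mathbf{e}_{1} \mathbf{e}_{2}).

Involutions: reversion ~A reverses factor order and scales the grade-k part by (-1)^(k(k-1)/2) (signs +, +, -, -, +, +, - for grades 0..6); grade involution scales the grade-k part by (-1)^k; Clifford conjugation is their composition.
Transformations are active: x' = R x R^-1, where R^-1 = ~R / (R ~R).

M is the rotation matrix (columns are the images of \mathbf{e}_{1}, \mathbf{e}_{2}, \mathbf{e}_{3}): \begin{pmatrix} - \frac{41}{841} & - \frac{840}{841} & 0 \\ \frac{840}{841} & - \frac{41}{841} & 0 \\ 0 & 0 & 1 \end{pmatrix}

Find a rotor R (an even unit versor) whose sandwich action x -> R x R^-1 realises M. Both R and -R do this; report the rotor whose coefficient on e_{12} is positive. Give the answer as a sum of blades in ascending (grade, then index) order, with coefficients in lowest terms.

Method: write R = a + b12*e_{12} + b13*e_{13} + b23*e_{23} with a^2 + b12^2 + b13^2 + b23^2 = 1 (so R^-1 = ~R). Expanding the columns R e_j ~R gives tr M = 4a^2 - 1 and, from the antisymmetric part, M21 - M12 = -4a*b12, M13 - M31 = 4a*b13, M32 - M23 = -4a*b23.
Here tr M = \frac{759}{841}, so a^2 = (1 + tr M)/4 = \frac{400}{841} and a = ±\frac{20}{29}. Taking a = \frac{20}{29}: M21 - M12 = \frac{1680}{841}, M13 - M31 = 0, M32 - M23 = 0, giving b12 = -\frac{21}{29}, b13 = 0, b23 = 0, i.e. R = \frac{20}{29} - \frac{21}{29} e_{12}.
Its e_{12} coefficient is negative, so report the other preimage -R.
Answer: -\frac{20}{29} + \frac{21}{29} e_{12}. Uniqueness: Spin(3) -> SO(3) maps R and -R to the same rotation of trace \frac{759}{841}; fixing the sign of the e_{12} coefficient removes the ambiguity.


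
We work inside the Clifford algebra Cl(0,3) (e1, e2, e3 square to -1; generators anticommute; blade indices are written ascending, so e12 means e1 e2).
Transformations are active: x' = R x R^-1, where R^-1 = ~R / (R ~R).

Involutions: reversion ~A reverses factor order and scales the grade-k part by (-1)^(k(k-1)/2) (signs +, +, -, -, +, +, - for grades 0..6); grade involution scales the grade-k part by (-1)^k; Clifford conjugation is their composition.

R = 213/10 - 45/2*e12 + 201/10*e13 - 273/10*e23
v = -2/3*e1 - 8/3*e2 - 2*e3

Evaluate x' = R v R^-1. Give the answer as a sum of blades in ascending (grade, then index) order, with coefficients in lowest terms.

~R = 213/10 + 45/2*e12 - 201/10*e13 + 273/10*e23, and R ~R = 52731/25, so R^-1 = ~R / (52731/25).
R v = -34*e1 - 482/5*e2 + 84/5*e3 + 584/5*e123
Answer: -5944/1953*e1 - 2942/1953*e2 - 298/1953*e3


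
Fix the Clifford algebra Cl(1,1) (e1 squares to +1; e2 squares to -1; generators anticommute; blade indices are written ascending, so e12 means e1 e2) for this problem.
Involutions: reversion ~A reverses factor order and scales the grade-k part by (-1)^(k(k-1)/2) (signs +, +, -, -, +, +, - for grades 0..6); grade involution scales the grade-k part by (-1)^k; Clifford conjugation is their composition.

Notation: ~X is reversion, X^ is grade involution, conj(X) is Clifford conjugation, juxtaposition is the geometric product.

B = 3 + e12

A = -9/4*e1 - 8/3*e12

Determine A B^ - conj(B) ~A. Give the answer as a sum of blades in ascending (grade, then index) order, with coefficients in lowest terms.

first term: -8/3 - 27/4*e1 - 9/4*e2 - 8*e12
second term: -8/3 - 27/4*e1 - 9/4*e2 + 8*e12
Answer: -16*e12


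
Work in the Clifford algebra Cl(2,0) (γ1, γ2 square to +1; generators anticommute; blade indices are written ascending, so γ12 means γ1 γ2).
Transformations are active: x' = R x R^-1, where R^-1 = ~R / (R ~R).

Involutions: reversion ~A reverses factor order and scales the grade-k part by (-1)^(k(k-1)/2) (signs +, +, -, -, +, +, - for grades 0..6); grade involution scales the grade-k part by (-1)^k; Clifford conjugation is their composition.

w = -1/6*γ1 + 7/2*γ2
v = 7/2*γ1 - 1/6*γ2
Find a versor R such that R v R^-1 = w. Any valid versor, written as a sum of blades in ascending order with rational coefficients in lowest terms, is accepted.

Equal squares first: v^2 = w^2 = 221/18. Then v + w = 10/3*γ1 + 10/3*γ2 is a versor taking v to w, provided it is invertible.
Answer: 10/3*γ1 + 10/3*γ2


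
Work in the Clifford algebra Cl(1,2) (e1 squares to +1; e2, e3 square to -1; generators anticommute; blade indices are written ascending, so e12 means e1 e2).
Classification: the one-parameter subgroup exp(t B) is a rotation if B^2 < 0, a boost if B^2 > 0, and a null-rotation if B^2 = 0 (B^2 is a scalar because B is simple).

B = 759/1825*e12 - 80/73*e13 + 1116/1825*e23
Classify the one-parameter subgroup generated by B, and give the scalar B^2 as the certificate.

B^2 term by term: the squares give (759/1825)^2*(e12)^2 + (-80/73)^2*(e13)^2 + (1116/1825)^2*(e23)^2 = 576081/3330625*(+1) + 6400/5329*(+1) + 1245456/3330625*(-1) = 1 (each basis 2-blade squares to minus the product of its generators' squares); cross terms between blades sharing an index anticommute and cancel. So B^2 = 1.
Answer: boost, certificate B^2 = 1. The invariant at work: B^2 = 1 is unchanged by conjugation, hence its sign classifies the subgroup whatever basis B is written in.


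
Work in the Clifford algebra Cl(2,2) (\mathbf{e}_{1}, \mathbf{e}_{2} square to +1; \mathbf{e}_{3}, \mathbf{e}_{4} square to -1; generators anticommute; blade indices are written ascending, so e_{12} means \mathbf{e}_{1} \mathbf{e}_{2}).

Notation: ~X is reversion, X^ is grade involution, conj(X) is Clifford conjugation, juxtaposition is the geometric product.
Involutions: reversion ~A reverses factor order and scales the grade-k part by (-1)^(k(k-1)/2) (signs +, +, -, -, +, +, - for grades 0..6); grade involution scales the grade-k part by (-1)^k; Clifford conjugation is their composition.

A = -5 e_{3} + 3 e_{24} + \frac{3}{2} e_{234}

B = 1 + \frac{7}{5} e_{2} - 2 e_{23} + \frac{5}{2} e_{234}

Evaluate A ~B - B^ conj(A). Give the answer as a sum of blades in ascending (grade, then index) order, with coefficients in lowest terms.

first term: \frac{15}{4} - 10 e_{2} + \frac{5}{2} e_{3} - \frac{6}{5} e_{4} + 7 e_{23} + \frac{31}{2} e_{24} + \frac{81}{10} e_{34} + \frac{3}{2} e_{234}
second term: \frac{15}{4} + 10 e_{2} - \frac{5}{2} e_{3} + \frac{6}{5} e_{4} - 7 e_{23} - \frac{31}{2} e_{24} - \frac{81}{10} e_{34} + \frac{3}{2} e_{234}
Answer: -20 e_{2} + 5 e_{3} - \frac{12}{5} e_{4} + 14 e_{23} + 31 e_{24} + \frac{81}{5} e_{34}


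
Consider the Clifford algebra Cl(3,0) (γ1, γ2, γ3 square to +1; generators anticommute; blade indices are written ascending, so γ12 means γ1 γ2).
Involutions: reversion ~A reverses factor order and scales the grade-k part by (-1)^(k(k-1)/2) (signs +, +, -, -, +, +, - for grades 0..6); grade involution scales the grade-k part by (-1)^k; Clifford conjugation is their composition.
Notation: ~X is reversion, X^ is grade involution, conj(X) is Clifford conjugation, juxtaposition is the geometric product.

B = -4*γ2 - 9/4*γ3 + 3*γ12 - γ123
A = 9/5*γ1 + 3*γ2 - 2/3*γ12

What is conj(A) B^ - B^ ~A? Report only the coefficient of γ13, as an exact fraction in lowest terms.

first term: -14 + 35/3*γ1 - 27/5*γ2 - 2/3*γ3 - 36/5*γ12 - 21/20*γ13 - 171/20*γ23 + 3/2*γ123
second term: 10 + 19/3*γ1 - 27/5*γ2 - 2/3*γ3 - 36/5*γ12 - 141/20*γ13 - 99/20*γ23 + 3/2*γ123
Answer: 6


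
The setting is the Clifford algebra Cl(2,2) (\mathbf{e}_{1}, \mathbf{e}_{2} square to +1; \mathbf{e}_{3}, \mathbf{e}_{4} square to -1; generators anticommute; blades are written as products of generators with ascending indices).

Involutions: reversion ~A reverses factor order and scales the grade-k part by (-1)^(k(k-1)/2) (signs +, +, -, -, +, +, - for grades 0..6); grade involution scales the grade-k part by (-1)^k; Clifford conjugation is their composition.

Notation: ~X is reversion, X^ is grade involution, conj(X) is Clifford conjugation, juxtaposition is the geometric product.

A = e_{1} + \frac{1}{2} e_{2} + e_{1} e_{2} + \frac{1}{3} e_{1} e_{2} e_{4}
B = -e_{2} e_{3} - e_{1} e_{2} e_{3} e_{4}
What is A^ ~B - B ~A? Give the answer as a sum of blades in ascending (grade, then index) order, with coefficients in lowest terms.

first term: -\frac{5}{6} e_{3} + e_{1} e_{3} + e_{3} e_{4} - e_{1} e_{2} e_{3} - \frac{5}{6} e_{1} e_{3} e_{4} + e_{2} e_{3} e_{4}
second term: \frac{5}{6} e_{3} - e_{1} e_{3} - e_{3} e_{4} - e_{1} e_{2} e_{3} - \frac{5}{6} e_{1} e_{3} e_{4} + e_{2} e_{3} e_{4}
Answer: -\frac{5}{3} e_{3} + 2 e_{1} e_{3} + 2 e_{3} e_{4}


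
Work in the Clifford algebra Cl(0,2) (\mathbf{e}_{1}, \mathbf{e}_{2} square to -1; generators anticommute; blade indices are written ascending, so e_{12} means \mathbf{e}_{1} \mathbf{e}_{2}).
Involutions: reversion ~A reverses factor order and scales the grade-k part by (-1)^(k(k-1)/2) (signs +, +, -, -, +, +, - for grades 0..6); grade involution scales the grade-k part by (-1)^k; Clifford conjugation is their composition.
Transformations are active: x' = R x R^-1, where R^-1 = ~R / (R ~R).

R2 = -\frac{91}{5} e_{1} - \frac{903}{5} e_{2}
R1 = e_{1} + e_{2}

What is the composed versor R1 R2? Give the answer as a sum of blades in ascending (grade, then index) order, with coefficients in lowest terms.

Distribute over the terms of R1 (each basis-blade product reordered to ascending indices, repeated generators contracted through their squares):
(e_{1}) R2 = \frac{91}{5} - \frac{903}{5} e_{12}
(e_{2}) R2 = \frac{903}{5} + \frac{91}{5} e_{12}
Summing the partial products and collecting blades:
Answer: \frac{994}{5} - \frac{812}{5} e_{12}


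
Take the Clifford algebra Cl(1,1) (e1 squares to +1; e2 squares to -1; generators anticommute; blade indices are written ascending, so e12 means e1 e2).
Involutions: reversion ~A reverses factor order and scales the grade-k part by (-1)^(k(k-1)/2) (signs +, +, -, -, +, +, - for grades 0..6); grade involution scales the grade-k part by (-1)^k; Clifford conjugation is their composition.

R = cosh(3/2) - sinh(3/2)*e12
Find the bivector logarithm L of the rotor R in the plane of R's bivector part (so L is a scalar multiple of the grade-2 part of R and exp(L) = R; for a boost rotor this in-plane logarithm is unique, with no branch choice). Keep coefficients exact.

The scalar part of R is cosh(3/2), giving the rapidity magnitude (cosh is even); the bivector part supplies orientation, its quotient by sinh of the rapidity is the plane, and L = rapidity * plane — unique in that plane, since flipping both signs leaves L unchanged.
Concretely: cosh(rapidity) = cosh(3/2) gives rapidity = ±3/2, and since rapidity/sinh(rapidity) is even the sign is immaterial: L = (rapidity/sinh(rapidity)) * <R>_2 = (3/(2*sinh(3/2))) * <R>_2.
Answer: -3/2*e12


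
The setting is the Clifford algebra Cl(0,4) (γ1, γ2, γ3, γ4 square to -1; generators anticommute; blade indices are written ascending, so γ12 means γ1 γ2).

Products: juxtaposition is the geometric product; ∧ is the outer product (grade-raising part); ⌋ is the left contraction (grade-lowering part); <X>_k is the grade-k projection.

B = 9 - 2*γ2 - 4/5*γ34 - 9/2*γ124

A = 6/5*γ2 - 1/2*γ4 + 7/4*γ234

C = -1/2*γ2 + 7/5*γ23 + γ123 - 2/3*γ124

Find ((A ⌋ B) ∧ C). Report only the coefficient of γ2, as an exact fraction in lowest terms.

step 1: 12/5 + 2/5*γ3 - 9/4*γ12 - 27/5*γ14
step 2: -6/5*γ2 + 89/25*γ23 + 12/5*γ123 - 43/10*γ124 - 587/75*γ1234
Answer: -6/5


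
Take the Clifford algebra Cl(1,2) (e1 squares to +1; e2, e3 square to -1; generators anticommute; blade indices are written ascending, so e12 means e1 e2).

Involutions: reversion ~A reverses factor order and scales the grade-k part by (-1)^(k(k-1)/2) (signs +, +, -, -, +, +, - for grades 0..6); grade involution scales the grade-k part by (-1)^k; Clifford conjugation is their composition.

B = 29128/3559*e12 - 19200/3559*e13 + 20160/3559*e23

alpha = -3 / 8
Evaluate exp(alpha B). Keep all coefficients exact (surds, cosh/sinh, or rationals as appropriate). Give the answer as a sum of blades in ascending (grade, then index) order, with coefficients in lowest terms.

B^2 term by term: the squares give (29128/3559)^2*(e12)^2 + (-19200/3559)^2*(e13)^2 + (20160/3559)^2*(e23)^2 = 848440384/12666481*(+1) + 368640000/12666481*(+1) + 406425600/12666481*(-1) = 64 (each basis 2-blade squares to minus the product of its generators' squares); cross terms between blades sharing an index anticommute and cancel. So B^2 = 64.
B^2 = 64 — hyperbolic case — the even/odd split gives cosh and sinh: l = 8, alpha*l = -3, so exp(alpha B) = cosh(-3) + (sinh(-3)/8)*B = cosh(3) + (-sinh(3)/8)*B.
Answer: cosh(3) - 3641*sinh(3)/3559*e12 + 2400*sinh(3)/3559*e13 - 2520*sinh(3)/3559*e23


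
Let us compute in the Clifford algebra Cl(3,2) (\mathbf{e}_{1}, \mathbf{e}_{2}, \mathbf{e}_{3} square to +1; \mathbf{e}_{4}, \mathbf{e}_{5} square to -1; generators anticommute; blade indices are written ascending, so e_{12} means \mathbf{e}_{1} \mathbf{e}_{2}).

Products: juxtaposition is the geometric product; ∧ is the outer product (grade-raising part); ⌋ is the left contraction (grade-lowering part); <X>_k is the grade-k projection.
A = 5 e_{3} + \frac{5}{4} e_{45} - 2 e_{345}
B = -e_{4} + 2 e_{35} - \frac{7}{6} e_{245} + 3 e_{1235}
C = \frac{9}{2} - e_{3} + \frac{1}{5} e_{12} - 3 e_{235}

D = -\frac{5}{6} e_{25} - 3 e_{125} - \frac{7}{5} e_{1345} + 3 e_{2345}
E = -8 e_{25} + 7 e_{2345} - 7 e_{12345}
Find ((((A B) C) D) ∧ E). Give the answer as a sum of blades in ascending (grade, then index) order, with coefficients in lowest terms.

step 1: \frac{35}{24} e_{2} + 4 e_{4} + \frac{35}{4} e_{5} + \frac{7}{3} e_{23} - \frac{15}{2} e_{34} + 2 e_{35} + 6 e_{124} + 15 e_{125} - \frac{15}{4} e_{1234} + \frac{35}{6} e_{2345}
step 2: -\frac{7}{24} e_{1} - \frac{85}{48} e_{2} - \frac{41}{5} e_{4} + \frac{363}{8} e_{5} + \frac{668}{15} e_{13} + \frac{847}{24} e_{23} - 29 e_{34} + \frac{107}{8} e_{35} + \frac{481}{20} e_{124} + \frac{277}{4} e_{125} - \frac{45}{4} e_{145} - \frac{85}{3} e_{245} - \frac{99}{8} e_{1234} + \frac{77}{5} e_{1235} - \frac{115}{6} e_{1345} + \frac{57}{4} e_{2345}
step 3: -\frac{829}{6} - \frac{1385}{24} e_{1} - \frac{605}{16} e_{2} + \frac{461}{20} e_{3} - \frac{425}{18} e_{4} + \frac{425}{288} e_{5} + \frac{3943}{40} e_{12} + \frac{77}{6} e_{13} + \frac{2301}{40} e_{14} - \frac{147}{80} e_{15} + \frac{535}{48} e_{23} - \frac{19087}{200} e_{24} - \frac{2069}{20} e_{25} - \frac{95}{8} e_{34} + \frac{4235}{144} e_{35} + \frac{17173}{600} e_{45} + \frac{2725}{24} e_{123} - \frac{75}{8} e_{124} + \frac{35}{144} e_{125} + \frac{4059}{40} e_{134} + \frac{4449}{200} e_{135} + \frac{481}{24} e_{145} + \frac{7023}{40} e_{234} - \frac{14267}{100} e_{235} - \frac{41}{6} e_{245} - \frac{10087}{240} e_{345} + \frac{575}{36} e_{1234} + \frac{334}{9} e_{1235} - \frac{19009}{120} e_{1245} + \frac{165}{16} e_{1345} + \frac{145}{6} e_{2345} + \frac{4015}{48} e_{12345}
step 4: \frac{3316}{3} e_{25} + \frac{1385}{3} e_{125} + \frac{922}{5} e_{235} - \frac{1700}{9} e_{245} + \frac{308}{3} e_{1235} + \frac{2301}{5} e_{1245} - \frac{5233}{6} e_{2345} - \frac{29831}{120} e_{12345}
Answer: \frac{3316}{3} e_{25} + \frac{1385}{3} e_{125} + \frac{922}{5} e_{235} - \frac{1700}{9} e_{245} + \frac{308}{3} e_{1235} + \frac{2301}{5} e_{1245} - \frac{5233}{6} e_{2345} - \frac{29831}{120} e_{12345}


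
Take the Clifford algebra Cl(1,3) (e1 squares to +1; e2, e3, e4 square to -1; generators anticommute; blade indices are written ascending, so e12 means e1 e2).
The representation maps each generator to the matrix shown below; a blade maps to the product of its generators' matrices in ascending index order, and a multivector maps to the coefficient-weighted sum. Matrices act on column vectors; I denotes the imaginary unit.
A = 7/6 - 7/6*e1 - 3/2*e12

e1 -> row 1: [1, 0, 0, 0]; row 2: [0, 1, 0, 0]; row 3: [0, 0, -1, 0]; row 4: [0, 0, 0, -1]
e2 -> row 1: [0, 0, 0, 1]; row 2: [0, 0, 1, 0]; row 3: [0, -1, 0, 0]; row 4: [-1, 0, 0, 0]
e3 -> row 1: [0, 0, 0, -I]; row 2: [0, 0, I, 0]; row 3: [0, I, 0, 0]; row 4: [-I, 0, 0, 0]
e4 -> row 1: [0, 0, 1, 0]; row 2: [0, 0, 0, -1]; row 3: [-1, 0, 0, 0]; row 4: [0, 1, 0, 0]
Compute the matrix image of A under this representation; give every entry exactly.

Bivector images (products of the table entries): rho(e12) = rho(e1)rho(e2) = row 1: [0, 0, 0, 1]; row 2: [0, 0, 1, 0]; row 3: [0, 1, 0, 0]; row 4: [1, 0, 0, 0].
M = (7/6)*1 + (-7/6)*rho(e1) + (-3/2)*rho(e12), summed entrywise (1 is the identity matrix):
Answer: row 1: [0, 0, 0, -3/2]; row 2: [0, 0, -3/2, 0]; row 3: [0, -3/2, 7/3, 0]; row 4: [-3/2, 0, 0, 7/3]


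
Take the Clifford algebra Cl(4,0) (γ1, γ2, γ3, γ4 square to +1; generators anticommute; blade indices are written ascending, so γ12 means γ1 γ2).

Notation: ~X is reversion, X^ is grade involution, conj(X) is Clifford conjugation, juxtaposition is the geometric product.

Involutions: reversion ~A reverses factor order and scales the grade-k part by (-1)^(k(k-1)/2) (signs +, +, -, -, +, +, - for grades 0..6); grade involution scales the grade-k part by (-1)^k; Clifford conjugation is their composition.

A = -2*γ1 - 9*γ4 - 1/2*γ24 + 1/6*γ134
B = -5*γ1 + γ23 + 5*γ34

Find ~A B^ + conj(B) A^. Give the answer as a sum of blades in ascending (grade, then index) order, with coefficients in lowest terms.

first term: -10 + 5/6*γ1 + 45*γ3 + 45*γ14 - 5/2*γ23 - 1/3*γ34 - 2*γ123 + 8/3*γ124 - 10*γ134 - 9*γ234
second term: 10 - 5/6*γ1 - 45*γ3 + 45*γ14 + 5/2*γ23 - 4/3*γ34 - 2*γ123 - 7/3*γ124 - 10*γ134 - 9*γ234
Answer: 90*γ14 - 5/3*γ34 - 4*γ123 + 1/3*γ124 - 20*γ134 - 18*γ234


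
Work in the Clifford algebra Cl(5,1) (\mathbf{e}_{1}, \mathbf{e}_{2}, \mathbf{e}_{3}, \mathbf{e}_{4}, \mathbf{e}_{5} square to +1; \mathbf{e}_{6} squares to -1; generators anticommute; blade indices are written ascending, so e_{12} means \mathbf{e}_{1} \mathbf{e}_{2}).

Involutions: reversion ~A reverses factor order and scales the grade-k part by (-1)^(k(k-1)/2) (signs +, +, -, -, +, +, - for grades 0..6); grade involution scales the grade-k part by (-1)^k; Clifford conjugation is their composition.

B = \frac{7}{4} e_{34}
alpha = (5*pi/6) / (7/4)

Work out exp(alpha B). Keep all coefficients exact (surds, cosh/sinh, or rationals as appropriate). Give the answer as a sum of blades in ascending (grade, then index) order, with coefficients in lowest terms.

B^2 = (\frac{7}{4})^2*(e_{34})^2 = \frac{49}{16}*(-1) = -\frac{49}{16} (a basis 2-blade squares to minus the product of its generators' squares).
B^2 = -\frac{49}{16} — the series telescopes trigonometrically here: l = \frac{7}{4}, alpha*l = \frac{5 \pi}{6}, so exp(alpha B) = cos(\frac{5 \pi}{6}) + (sin(\frac{5 \pi}{6})/(\frac{7}{4}))*B = - \frac{\sqrt{3}}{2} + (\frac{2}{7})*B.
Answer: - \frac{\sqrt{3}}{2} + \frac{1}{2} e_{34}


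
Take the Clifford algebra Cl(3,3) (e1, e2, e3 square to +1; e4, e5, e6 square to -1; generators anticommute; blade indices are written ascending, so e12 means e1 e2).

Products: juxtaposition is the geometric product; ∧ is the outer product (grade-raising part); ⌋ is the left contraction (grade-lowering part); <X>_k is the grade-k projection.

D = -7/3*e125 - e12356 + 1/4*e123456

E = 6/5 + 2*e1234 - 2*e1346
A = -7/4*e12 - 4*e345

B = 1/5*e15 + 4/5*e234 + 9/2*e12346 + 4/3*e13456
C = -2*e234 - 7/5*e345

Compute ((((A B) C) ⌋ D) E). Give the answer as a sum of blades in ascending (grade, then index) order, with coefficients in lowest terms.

step 1: -16/3*e16 + 71/20*e25 - 11/5*e134 + 63/8*e346 - 18*e1256 + 7/3*e23456
step 2: 22/5*e12 + 77/25*e15 + 749/60*e26 + 763/120*e56 + 497/100*e234 + 71/10*e345 + 218/15*e12346 + 428/15*e13456
step 3: 4/75*e2 + 199/30*e5 + 763/120*e123 - 71/40*e126 - 749/60*e135 - 497/400*e156 - 77/25*e236 + 22/5*e356 - 763/480*e1234 - 749/240*e1345 - 77/100*e2346 - 11/10*e3456
step 4: 763/240 + 8/125*e2 - 763/60*e4 + 199/25*e5 - 77/50*e12 - 11/5*e15 + 77/50*e16 - 749/120*e25 - 763/240*e26 - 749/120*e56 + 763/100*e123 + 154/25*e124 - 213/100*e126 - 8/75*e134 - 749/50*e135 - 44/5*e145 + 154/25*e146 - 1491/1000*e156 - 71/20*e234 - 462/125*e236 - 749/30*e245 - 763/60*e246 - 497/200*e345 + 71/20*e346 + 132/25*e356 + 749/30*e456 - 763/400*e1234 - 11/5*e1256 - 749/200*e1345 - 231/250*e2346 - 33/25*e3456 + 199/15*e12345 + 8/75*e12346 + 44/5*e12456 + 199/15*e13456 - 497/200*e23456
Answer: 763/240 + 8/125*e2 - 763/60*e4 + 199/25*e5 - 77/50*e12 - 11/5*e15 + 77/50*e16 - 749/120*e25 - 763/240*e26 - 749/120*e56 + 763/100*e123 + 154/25*e124 - 213/100*e126 - 8/75*e134 - 749/50*e135 - 44/5*e145 + 154/25*e146 - 1491/1000*e156 - 71/20*e234 - 462/125*e236 - 749/30*e245 - 763/60*e246 - 497/200*e345 + 71/20*e346 + 132/25*e356 + 749/30*e456 - 763/400*e1234 - 11/5*e1256 - 749/200*e1345 - 231/250*e2346 - 33/25*e3456 + 199/15*e12345 + 8/75*e12346 + 44/5*e12456 + 199/15*e13456 - 497/200*e23456


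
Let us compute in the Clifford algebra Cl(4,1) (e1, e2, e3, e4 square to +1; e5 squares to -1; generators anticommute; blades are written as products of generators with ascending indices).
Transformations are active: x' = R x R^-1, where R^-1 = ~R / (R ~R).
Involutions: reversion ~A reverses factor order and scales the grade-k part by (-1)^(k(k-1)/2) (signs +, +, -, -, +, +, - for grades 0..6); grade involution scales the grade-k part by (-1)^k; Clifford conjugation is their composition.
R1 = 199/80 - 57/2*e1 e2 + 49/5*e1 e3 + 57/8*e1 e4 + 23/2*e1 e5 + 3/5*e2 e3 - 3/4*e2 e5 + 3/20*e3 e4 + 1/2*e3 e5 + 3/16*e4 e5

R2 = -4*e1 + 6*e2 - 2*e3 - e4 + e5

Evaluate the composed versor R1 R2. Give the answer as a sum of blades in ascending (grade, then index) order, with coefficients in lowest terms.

Distribute over the terms of R2 (each basis-blade product reordered to ascending indices, repeated generators contracted through their squares):
R1 (-4*e1) = -199/20*e1 - 114*e2 + 196/5*e3 + 57/2*e4 + 46*e5 - 12/5*e1 e2 e3 + 3*e1 e2 e5 - 3/5*e1 e3 e4 - 2*e1 e3 e5 - 3/4*e1 e4 e5
R1 (6*e2) = -171*e1 + 597/40*e2 - 18/5*e3 + 9/2*e5 - 294/5*e1 e2 e3 - 171/4*e1 e2 e4 - 69*e1 e2 e5 + 9/10*e2 e3 e4 + 3*e2 e3 e5 + 9/8*e2 e4 e5
R1 (-2*e3) = -98/5*e1 - 6/5*e2 - 199/40*e3 + 3/10*e4 + e5 + 57*e1 e2 e3 + 57/4*e1 e3 e4 + 23*e1 e3 e5 - 3/2*e2 e3 e5 - 3/8*e3 e4 e5
R1 (-e4) = -57/8*e1 - 3/20*e3 - 199/80*e4 + 3/16*e5 + 57/2*e1 e2 e4 - 49/5*e1 e3 e4 + 23/2*e1 e4 e5 - 3/5*e2 e3 e4 - 3/4*e2 e4 e5 + 1/2*e3 e4 e5
R1 (e5) = -23/2*e1 + 3/4*e2 - 1/2*e3 - 3/16*e4 + 199/80*e5 - 57/2*e1 e2 e5 + 49/5*e1 e3 e5 + 57/8*e1 e4 e5 + 3/5*e2 e3 e5 + 3/20*e3 e4 e5
Summing the partial products and collecting blades:
Answer: -8767/40*e1 - 3981/40*e2 + 1199/40*e3 + 209/8*e4 + 2167/40*e5 - 21/5*e1 e2 e3 - 57/4*e1 e2 e4 - 189/2*e1 e2 e5 + 77/20*e1 e3 e4 + 154/5*e1 e3 e5 + 143/8*e1 e4 e5 + 3/10*e2 e3 e4 + 21/10*e2 e3 e5 + 3/8*e2 e4 e5 + 11/40*e3 e4 e5


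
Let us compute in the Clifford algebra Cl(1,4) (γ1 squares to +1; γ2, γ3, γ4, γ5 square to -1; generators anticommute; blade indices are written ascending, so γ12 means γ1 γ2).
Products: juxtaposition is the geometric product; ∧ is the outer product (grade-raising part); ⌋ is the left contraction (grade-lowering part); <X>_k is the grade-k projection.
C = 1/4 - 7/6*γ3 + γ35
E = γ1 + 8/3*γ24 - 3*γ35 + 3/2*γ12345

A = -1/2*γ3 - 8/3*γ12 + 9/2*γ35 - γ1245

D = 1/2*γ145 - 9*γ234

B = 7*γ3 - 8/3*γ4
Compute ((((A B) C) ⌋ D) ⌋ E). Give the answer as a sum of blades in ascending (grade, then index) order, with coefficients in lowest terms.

step 1: 7/2 + 63/2*γ5 + 4/3*γ34 - 56/3*γ123 + 64/9*γ124 + 8/3*γ125 + 12*γ345 - 7*γ12345
step 2: 7/8 + 329/12*γ3 + 94/9*γ4 + 63/8*γ5 - 196/9*γ12 + 1/3*γ34 + 161/4*γ35 + 46/3*γ45 - 2*γ123 - 47/9*γ124 + 58/3*γ125 + 3*γ345 + 224/27*γ1234 + 28/9*γ1235 - 49/6*γ1245 - 319/36*γ12345
step 3: -23/3*γ1 + 3*γ2 - 63/16*γ14 + 47/9*γ15 + 94*γ23 - 987/4*γ24 + 7/16*γ145 - 63/8*γ234
step 4: 1951/3 - 8*γ4 + 189/16*γ15 - 21/32*γ23 - 2961/8*γ135 - 141*γ145 - 47/6*γ234 - 189/32*γ235 + 9/2*γ1345 - 23/2*γ2345
Answer: 1951/3 - 8*γ4 + 189/16*γ15 - 21/32*γ23 - 2961/8*γ135 - 141*γ145 - 47/6*γ234 - 189/32*γ235 + 9/2*γ1345 - 23/2*γ2345


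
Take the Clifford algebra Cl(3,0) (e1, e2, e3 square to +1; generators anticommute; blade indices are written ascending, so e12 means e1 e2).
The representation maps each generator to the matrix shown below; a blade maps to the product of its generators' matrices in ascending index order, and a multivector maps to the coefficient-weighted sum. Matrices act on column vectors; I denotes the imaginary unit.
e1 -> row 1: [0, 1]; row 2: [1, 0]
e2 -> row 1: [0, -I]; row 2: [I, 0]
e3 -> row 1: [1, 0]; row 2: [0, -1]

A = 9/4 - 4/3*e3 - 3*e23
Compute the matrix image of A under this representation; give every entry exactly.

Bivector images (products of the table entries): rho(e23) = rho(e2)rho(e3) = row 1: [0, I]; row 2: [I, 0].
M = (9/4)*1 + (-4/3)*rho(e3) + (-3)*rho(e23), summed entrywise (1 is the identity matrix):
Answer: row 1: [11/12, -3*I]; row 2: [-3*I, 43/12]


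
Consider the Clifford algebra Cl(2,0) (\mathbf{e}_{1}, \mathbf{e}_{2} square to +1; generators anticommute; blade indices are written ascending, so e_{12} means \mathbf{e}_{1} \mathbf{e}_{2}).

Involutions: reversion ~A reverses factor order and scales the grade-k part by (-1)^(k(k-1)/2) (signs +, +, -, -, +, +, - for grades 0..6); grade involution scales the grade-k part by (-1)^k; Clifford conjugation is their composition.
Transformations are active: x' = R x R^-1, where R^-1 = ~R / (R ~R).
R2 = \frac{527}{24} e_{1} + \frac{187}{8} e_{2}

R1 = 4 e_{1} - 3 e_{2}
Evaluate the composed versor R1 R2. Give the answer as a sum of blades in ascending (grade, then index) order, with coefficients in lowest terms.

Distribute over the terms of R1 (each basis-blade product reordered to ascending indices, repeated generators contracted through their squares):
(4 e_{1}) R2 = \frac{527}{6} + \frac{187}{2} e_{12}
(-3 e_{2}) R2 = -\frac{561}{8} + \frac{527}{8} e_{12}
Summing the partial products and collecting blades:
Answer: \frac{425}{24} + \frac{1275}{8} e_{12}


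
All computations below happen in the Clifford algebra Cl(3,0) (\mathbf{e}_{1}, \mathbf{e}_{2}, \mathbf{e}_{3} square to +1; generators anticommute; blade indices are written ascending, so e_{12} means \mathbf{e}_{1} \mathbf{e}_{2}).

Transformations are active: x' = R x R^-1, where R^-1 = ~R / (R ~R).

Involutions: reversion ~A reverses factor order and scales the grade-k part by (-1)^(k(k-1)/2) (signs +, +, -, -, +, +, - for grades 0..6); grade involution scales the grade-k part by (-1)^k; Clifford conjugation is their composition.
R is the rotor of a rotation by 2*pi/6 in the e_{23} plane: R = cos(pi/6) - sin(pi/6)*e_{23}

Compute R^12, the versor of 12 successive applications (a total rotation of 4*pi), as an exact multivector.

Half-angle bookkeeping: 12 applications in e_{23} add up to rotor phase 12*pi/6 = 2 \pi, so R^12 = cos(2 \pi) - sin(2 \pi)*e_{23}.
cos(2 \pi) = 1 and sin(2 \pi) = 0, so R^12 = 1. The total rotation 4*pi is 2 full turns, so every vector returns to itself, yet the rotor is +1, back on the identity sheet (an even number of 2*pi turns).
Answer: 1


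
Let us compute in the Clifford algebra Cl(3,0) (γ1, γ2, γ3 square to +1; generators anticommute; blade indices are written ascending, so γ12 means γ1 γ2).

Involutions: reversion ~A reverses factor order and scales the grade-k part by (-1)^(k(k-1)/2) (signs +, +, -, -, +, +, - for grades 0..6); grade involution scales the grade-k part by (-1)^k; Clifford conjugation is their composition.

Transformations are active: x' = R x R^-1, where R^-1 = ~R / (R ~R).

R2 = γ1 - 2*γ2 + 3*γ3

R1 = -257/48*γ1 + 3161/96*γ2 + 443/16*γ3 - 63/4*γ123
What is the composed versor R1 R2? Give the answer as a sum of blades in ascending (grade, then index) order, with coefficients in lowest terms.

Distribute over the terms of R2 (each basis-blade product reordered to ascending indices, repeated generators contracted through their squares):
R1 (γ1) = -257/48 - 3161/96*γ12 - 443/16*γ13 - 63/4*γ23
R1 (-2*γ2) = -3161/48 + 257/24*γ12 - 63/2*γ13 + 443/8*γ23
R1 (3*γ3) = 1329/16 - 189/4*γ12 - 257/16*γ13 + 3161/32*γ23
Summing the partial products and collecting blades:
Answer: 569/48 - 2223/32*γ12 - 301/4*γ13 + 4429/32*γ23


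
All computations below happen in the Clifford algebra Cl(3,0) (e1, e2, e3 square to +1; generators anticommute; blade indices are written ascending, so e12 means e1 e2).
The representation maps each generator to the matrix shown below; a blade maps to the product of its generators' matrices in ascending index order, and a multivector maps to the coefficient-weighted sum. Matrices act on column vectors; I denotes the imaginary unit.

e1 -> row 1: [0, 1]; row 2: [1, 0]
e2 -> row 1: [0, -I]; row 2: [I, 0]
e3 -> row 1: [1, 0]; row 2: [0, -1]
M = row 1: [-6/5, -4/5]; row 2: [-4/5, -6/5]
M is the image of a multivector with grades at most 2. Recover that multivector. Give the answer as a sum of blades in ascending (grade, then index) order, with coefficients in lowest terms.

Method: 1, rho(e1), rho(e2), rho(e3) form a trace-orthogonal basis of the 2x2 complex matrices (tr(X Y) = 2 if X = Y, else 0), so M = m0*1 + m1*rho(e1) + m2*rho(e2) + m3*rho(e3) with m0 = tr(M)/2 = -6/5, m1 = tr(M rho(e1))/2 = -4/5, m2 = tr(M rho(e2))/2 = 0, m3 = tr(M rho(e3))/2 = 0.
Multiplying table entries, the bivector images are rho(e12) = I*rho(e3), rho(e13) = -I*rho(e2), rho(e23) = I*rho(e1); with real blade coefficients the real parts of m0..m3 are the coefficients of 1, e1, e2, e3 and the imaginary parts give the bivectors (e23: Im m1, e13: -Im m2, e12: Im m3).
Answer: -6/5 - 4/5*e1


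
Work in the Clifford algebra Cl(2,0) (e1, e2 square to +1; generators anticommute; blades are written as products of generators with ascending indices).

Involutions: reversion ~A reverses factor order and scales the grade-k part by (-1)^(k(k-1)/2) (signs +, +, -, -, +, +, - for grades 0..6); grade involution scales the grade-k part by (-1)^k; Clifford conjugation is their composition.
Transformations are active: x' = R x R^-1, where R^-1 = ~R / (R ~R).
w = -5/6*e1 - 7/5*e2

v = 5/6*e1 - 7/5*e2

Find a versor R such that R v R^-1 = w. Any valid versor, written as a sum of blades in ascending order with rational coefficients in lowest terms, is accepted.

Since q(v) = q(w) = 2389/900, the sum R = v + w = -14/5*e2 does the job whenever invertible.
Answer: -14/5*e2


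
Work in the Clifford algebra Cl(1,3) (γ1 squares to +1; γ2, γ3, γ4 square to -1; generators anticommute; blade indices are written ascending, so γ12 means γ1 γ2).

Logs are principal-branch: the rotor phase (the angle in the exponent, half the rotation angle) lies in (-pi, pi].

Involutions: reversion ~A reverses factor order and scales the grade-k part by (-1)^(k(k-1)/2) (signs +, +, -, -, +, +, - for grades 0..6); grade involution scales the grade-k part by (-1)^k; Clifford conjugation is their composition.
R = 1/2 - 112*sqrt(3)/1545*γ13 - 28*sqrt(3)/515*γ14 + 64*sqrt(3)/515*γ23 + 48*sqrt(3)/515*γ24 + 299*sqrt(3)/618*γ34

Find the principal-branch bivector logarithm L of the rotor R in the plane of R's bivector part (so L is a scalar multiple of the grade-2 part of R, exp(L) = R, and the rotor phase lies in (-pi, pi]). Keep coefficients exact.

The scalar part of R is 1/2, which pins the rotor phase on the principal branch; dividing the bivector part by the sine of that phase recovers the unit plane, and L is the phase times that plane.
Concretely: cos(phase) = 1/2 gives phase = ±pi/3, and since phase/sin(phase) is even the sign is immaterial: L = (phase/sin(phase)) * <R>_2 = (2*sqrt(3)*pi/9) * <R>_2.
Answer: -224*pi/4635*γ13 - 56*pi/1545*γ14 + 128*pi/1545*γ23 + 32*pi/515*γ24 + 299*pi/927*γ34


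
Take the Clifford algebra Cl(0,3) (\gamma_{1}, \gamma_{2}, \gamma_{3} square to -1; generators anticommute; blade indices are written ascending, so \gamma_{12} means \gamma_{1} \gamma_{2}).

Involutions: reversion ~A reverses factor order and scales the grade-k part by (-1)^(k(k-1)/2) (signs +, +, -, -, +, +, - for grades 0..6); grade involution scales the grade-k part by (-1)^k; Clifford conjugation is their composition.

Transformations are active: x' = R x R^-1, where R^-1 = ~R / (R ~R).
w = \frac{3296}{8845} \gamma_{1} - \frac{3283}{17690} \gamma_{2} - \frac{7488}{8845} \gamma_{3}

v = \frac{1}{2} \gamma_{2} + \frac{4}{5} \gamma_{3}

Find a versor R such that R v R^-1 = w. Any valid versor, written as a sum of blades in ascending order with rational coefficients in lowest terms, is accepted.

Equal squares first: v^2 = w^2 = -\frac{89}{100}. Then v + w = \frac{3296}{8845} \gamma_{1} + \frac{2781}{8845} \gamma_{2} - \frac{412}{8845} \gamma_{3} is a versor taking v to w, provided it is invertible.
Answer: \frac{3296}{8845} \gamma_{1} + \frac{2781}{8845} \gamma_{2} - \frac{412}{8845} \gamma_{3}


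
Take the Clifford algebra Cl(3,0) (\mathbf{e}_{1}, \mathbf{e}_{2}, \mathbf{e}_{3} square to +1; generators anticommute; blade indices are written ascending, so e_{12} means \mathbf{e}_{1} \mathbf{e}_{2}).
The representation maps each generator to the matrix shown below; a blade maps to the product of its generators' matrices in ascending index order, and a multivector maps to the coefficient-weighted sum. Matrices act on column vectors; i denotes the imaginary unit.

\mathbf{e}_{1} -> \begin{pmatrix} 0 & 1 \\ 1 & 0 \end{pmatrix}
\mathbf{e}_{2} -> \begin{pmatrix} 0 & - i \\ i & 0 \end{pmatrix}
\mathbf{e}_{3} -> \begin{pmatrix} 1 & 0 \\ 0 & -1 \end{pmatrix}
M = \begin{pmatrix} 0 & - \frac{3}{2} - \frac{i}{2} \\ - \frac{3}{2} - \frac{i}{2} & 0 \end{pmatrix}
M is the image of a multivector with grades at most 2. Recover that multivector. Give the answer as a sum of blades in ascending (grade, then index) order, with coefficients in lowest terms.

Method: 1, rho(e_{1}), rho(e_{2}), rho(e_{3}) form a trace-orthogonal basis of the 2x2 complex matrices (tr(X Y) = 2 if X = Y, else 0), so M = m0*1 + m1*rho(e_{1}) + m2*rho(e_{2}) + m3*rho(e_{3}) with m0 = tr(M)/2 = 0, m1 = tr(M rho(e_{1}))/2 = - \frac{3}{2} - \frac{i}{2}, m2 = tr(M rho(e_{2}))/2 = 0, m3 = tr(M rho(e_{3}))/2 = 0.
Multiplying table entries, the bivector images are rho(e_{12}) = i*rho(e_{3}), rho(e_{13}) = -i*rho(e_{2}), rho(e_{23}) = i*rho(e_{1}); with real blade coefficients the real parts of m0..m3 are the coefficients of 1, e_{1}, e_{2}, e_{3} and the imaginary parts give the bivectors (e_{23}: Im m1, e_{13}: -Im m2, e_{12}: Im m3).
Answer: -\frac{3}{2} e_{1} - \frac{1}{2} e_{23}


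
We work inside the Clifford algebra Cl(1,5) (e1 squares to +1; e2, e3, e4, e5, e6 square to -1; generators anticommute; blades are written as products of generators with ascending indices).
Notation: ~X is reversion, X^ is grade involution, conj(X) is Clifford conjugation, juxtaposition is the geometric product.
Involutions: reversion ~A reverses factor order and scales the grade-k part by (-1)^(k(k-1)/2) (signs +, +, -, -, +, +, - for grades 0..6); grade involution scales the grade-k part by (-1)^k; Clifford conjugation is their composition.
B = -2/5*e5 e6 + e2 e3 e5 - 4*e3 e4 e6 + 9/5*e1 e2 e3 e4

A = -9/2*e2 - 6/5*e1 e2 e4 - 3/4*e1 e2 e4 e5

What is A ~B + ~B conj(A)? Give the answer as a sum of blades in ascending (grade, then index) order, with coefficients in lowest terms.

first term: -54/25*e3 - 117/20*e3 e5 - 147/20*e1 e3 e4 - 9/5*e2 e5 e6 - 24/5*e1 e2 e3 e6 + 3/10*e1 e2 e4 e6 - 6/5*e1 e3 e4 e5 - 18*e2 e3 e4 e6 - 3*e1 e2 e3 e5 e6 - 12/25*e1 e2 e4 e5 e6
second term: 54/25*e3 + 117/20*e3 e5 - 147/20*e1 e3 e4 + 9/5*e2 e5 e6 - 24/5*e1 e2 e3 e6 - 3/10*e1 e2 e4 e6 - 6/5*e1 e3 e4 e5 - 18*e2 e3 e4 e6 + 3*e1 e2 e3 e5 e6 - 12/25*e1 e2 e4 e5 e6
Answer: -147/10*e1 e3 e4 - 48/5*e1 e2 e3 e6 - 12/5*e1 e3 e4 e5 - 36*e2 e3 e4 e6 - 24/25*e1 e2 e4 e5 e6
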